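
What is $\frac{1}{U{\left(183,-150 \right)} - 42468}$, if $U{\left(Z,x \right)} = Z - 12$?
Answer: $- \frac{1}{42297} \approx -2.3642 \cdot 10^{-5}$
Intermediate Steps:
$U{\left(Z,x \right)} = -12 + Z$
$\frac{1}{U{\left(183,-150 \right)} - 42468} = \frac{1}{\left(-12 + 183\right) - 42468} = \frac{1}{171 - 42468} = \frac{1}{-42297} = - \frac{1}{42297}$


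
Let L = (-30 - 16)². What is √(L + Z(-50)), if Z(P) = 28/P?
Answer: √52886/5 ≈ 45.994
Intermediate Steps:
L = 2116 (L = (-46)² = 2116)
√(L + Z(-50)) = √(2116 + 28/(-50)) = √(2116 + 28*(-1/50)) = √(2116 - 14/25) = √(52886/25) = √52886/5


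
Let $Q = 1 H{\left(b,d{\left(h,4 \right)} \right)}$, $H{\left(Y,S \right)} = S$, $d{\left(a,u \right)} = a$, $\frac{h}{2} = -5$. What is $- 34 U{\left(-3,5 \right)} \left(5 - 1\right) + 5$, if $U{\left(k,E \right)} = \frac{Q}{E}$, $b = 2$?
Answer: $277$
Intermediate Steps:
$h = -10$ ($h = 2 \left(-5\right) = -10$)
$Q = -10$ ($Q = 1 \left(-10\right) = -10$)
$U{\left(k,E \right)} = - \frac{10}{E}$
$- 34 U{\left(-3,5 \right)} \left(5 - 1\right) + 5 = - 34 - \frac{10}{5} \left(5 - 1\right) + 5 = - 34 \left(-10\right) \frac{1}{5} \cdot 4 + 5 = - 34 \left(\left(-2\right) 4\right) + 5 = \left(-34\right) \left(-8\right) + 5 = 272 + 5 = 277$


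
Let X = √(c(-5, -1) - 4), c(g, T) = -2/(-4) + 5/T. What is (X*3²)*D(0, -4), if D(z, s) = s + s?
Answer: -36*I*√34 ≈ -209.91*I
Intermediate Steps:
D(z, s) = 2*s
c(g, T) = ½ + 5/T (c(g, T) = -2*(-¼) + 5/T = ½ + 5/T)
X = I*√34/2 (X = √((½)*(10 - 1)/(-1) - 4) = √((½)*(-1)*9 - 4) = √(-9/2 - 4) = √(-17/2) = I*√34/2 ≈ 2.9155*I)
(X*3²)*D(0, -4) = ((I*√34/2)*3²)*(2*(-4)) = ((I*√34/2)*9)*(-8) = (9*I*√34/2)*(-8) = -36*I*√34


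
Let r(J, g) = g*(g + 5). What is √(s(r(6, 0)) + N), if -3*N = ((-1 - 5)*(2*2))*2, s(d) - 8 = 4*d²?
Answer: 2*√6 ≈ 4.8990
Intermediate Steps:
r(J, g) = g*(5 + g)
s(d) = 8 + 4*d²
N = 16 (N = -(-1 - 5)*(2*2)*2/3 = -(-6*4)*2/3 = -(-8)*2 = -⅓*(-48) = 16)
√(s(r(6, 0)) + N) = √((8 + 4*(0*(5 + 0))²) + 16) = √((8 + 4*(0*5)²) + 16) = √((8 + 4*0²) + 16) = √((8 + 4*0) + 16) = √((8 + 0) + 16) = √(8 + 16) = √24 = 2*√6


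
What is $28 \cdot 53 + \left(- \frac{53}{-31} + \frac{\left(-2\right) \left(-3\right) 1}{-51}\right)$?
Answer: $\frac{782907}{527} \approx 1485.6$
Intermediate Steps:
$28 \cdot 53 + \left(- \frac{53}{-31} + \frac{\left(-2\right) \left(-3\right) 1}{-51}\right) = 1484 + \left(\left(-53\right) \left(- \frac{1}{31}\right) + 6 \cdot 1 \left(- \frac{1}{51}\right)\right) = 1484 + \left(\frac{53}{31} + 6 \left(- \frac{1}{51}\right)\right) = 1484 + \left(\frac{53}{31} - \frac{2}{17}\right) = 1484 + \frac{839}{527} = \frac{782907}{527}$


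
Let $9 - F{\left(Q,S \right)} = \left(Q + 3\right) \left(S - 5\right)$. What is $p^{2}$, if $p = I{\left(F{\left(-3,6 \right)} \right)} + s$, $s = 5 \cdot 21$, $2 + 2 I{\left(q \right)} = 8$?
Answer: $11664$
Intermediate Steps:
$F{\left(Q,S \right)} = 9 - \left(-5 + S\right) \left(3 + Q\right)$ ($F{\left(Q,S \right)} = 9 - \left(Q + 3\right) \left(S - 5\right) = 9 - \left(3 + Q\right) \left(-5 + S\right) = 9 - \left(-5 + S\right) \left(3 + Q\right)$)
$I{\left(q \right)} = 3$ ($I{\left(q \right)} = -1 + \frac{1}{2} \cdot 8 = -1 + 4 = 3$)
$s = 105$
$p = 108$ ($p = 3 + 105 = 108$)
$p^{2} = 108^{2} = 11664$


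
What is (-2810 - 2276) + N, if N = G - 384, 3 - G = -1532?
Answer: -3935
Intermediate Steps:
G = 1535 (G = 3 - 1*(-1532) = 3 + 1532 = 1535)
N = 1151 (N = 1535 - 384 = 1151)
(-2810 - 2276) + N = (-2810 - 2276) + 1151 = -5086 + 1151 = -3935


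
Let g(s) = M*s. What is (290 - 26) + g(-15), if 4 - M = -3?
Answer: 159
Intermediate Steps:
M = 7 (M = 4 - 1*(-3) = 4 + 3 = 7)
g(s) = 7*s
(290 - 26) + g(-15) = (290 - 26) + 7*(-15) = 264 - 105 = 159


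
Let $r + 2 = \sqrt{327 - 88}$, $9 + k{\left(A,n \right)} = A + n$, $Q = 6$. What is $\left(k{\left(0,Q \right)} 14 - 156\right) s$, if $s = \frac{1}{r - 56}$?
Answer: $\frac{11484}{3125} + \frac{198 \sqrt{239}}{3125} \approx 4.6544$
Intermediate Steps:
$k{\left(A,n \right)} = -9 + A + n$ ($k{\left(A,n \right)} = -9 + \left(A + n\right) = -9 + A + n$)
$r = -2 + \sqrt{239}$ ($r = -2 + \sqrt{327 - 88} = -2 + \sqrt{239} \approx 13.46$)
$s = \frac{1}{-58 + \sqrt{239}}$ ($s = \frac{1}{\left(-2 + \sqrt{239}\right) - 56} = \frac{1}{-58 + \sqrt{239}} \approx -0.023507$)
$\left(k{\left(0,Q \right)} 14 - 156\right) s = \left(\left(-9 + 0 + 6\right) 14 - 156\right) \left(- \frac{58}{3125} - \frac{\sqrt{239}}{3125}\right) = \left(\left(-3\right) 14 - 156\right) \left(- \frac{58}{3125} - \frac{\sqrt{239}}{3125}\right) = \left(-42 - 156\right) \left(- \frac{58}{3125} - \frac{\sqrt{239}}{3125}\right) = - 198 \left(- \frac{58}{3125} - \frac{\sqrt{239}}{3125}\right) = \frac{11484}{3125} + \frac{198 \sqrt{239}}{3125}$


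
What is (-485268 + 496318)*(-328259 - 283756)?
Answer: -6762765750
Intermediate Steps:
(-485268 + 496318)*(-328259 - 283756) = 11050*(-612015) = -6762765750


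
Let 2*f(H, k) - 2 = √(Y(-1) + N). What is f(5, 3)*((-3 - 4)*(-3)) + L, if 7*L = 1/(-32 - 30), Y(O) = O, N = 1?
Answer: 9113/434 ≈ 20.998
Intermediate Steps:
f(H, k) = 1 (f(H, k) = 1 + √(-1 + 1)/2 = 1 + √0/2 = 1 + (½)*0 = 1 + 0 = 1)
L = -1/434 (L = 1/(7*(-32 - 30)) = (⅐)/(-62) = (⅐)*(-1/62) = -1/434 ≈ -0.0023041)
f(5, 3)*((-3 - 4)*(-3)) + L = 1*((-3 - 4)*(-3)) - 1/434 = 1*(-7*(-3)) - 1/434 = 1*21 - 1/434 = 21 - 1/434 = 9113/434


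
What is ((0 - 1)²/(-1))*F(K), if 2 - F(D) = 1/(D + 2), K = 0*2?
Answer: -3/2 ≈ -1.5000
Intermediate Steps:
K = 0
F(D) = 2 - 1/(2 + D) (F(D) = 2 - 1/(D + 2) = 2 - 1/(2 + D))
((0 - 1)²/(-1))*F(K) = ((0 - 1)²/(-1))*((3 + 2*0)/(2 + 0)) = ((-1)²*(-1))*((3 + 0)/2) = (1*(-1))*((½)*3) = -1*3/2 = -3/2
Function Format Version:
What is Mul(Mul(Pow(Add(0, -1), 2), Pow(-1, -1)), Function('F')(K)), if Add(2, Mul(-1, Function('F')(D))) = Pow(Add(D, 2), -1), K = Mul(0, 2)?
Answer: Rational(-3, 2) ≈ -1.5000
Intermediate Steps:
K = 0
Function('F')(D) = Add(2, Mul(-1, Pow(Add(2, D), -1))) (Function('F')(D) = Add(2, Mul(-1, Pow(Add(D, 2), -1))) = Add(2, Mul(-1, Pow(Add(2, D), -1))))
Mul(Mul(Pow(Add(0, -1), 2), Pow(-1, -1)), Function('F')(K)) = Mul(Mul(Pow(Add(0, -1), 2), Pow(-1, -1)), Mul(Pow(Add(2, 0), -1), Add(3, Mul(2, 0)))) = Mul(Mul(Pow(-1, 2), -1), Mul(Pow(2, -1), Add(3, 0))) = Mul(Mul(1, -1), Mul(Rational(1, 2), 3)) = Mul(-1, Rational(3, 2)) = Rational(-3, 2)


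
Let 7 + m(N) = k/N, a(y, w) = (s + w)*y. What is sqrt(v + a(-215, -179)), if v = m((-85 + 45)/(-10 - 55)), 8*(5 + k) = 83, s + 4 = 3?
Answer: sqrt(2476911)/8 ≈ 196.73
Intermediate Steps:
s = -1 (s = -4 + 3 = -1)
k = 43/8 (k = -5 + (1/8)*83 = -5 + 83/8 = 43/8 ≈ 5.3750)
a(y, w) = y*(-1 + w) (a(y, w) = (-1 + w)*y = y*(-1 + w))
m(N) = -7 + 43/(8*N)
v = 111/64 (v = -7 + 43/(8*(((-85 + 45)/(-10 - 55)))) = -7 + 43/(8*((-40/(-65)))) = -7 + 43/(8*((-40*(-1/65)))) = -7 + 43/(8*(8/13)) = -7 + (43/8)*(13/8) = -7 + 559/64 = 111/64 ≈ 1.7344)
sqrt(v + a(-215, -179)) = sqrt(111/64 - 215*(-1 - 179)) = sqrt(111/64 - 215*(-180)) = sqrt(111/64 + 38700) = sqrt(2476911/64) = sqrt(2476911)/8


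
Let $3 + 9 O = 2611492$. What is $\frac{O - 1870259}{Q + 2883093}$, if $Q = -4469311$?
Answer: $\frac{7110421}{7137981} \approx 0.99614$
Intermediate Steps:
$O = \frac{2611489}{9}$ ($O = - \frac{1}{3} + \frac{1}{9} \cdot 2611492 = - \frac{1}{3} + \frac{2611492}{9} = \frac{2611489}{9} \approx 2.9017 \cdot 10^{5}$)
$\frac{O - 1870259}{Q + 2883093} = \frac{\frac{2611489}{9} - 1870259}{-4469311 + 2883093} = - \frac{14220842}{9 \left(-1586218\right)} = \left(- \frac{14220842}{9}\right) \left(- \frac{1}{1586218}\right) = \frac{7110421}{7137981}$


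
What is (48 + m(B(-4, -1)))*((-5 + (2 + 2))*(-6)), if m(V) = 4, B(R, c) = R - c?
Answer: 312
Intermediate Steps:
(48 + m(B(-4, -1)))*((-5 + (2 + 2))*(-6)) = (48 + 4)*((-5 + (2 + 2))*(-6)) = 52*((-5 + 4)*(-6)) = 52*(-1*(-6)) = 52*6 = 312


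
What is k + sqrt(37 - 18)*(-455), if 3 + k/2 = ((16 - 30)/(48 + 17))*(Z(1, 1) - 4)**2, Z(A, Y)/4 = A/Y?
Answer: -6 - 455*sqrt(19) ≈ -1989.3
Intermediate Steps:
Z(A, Y) = 4*A/Y (Z(A, Y) = 4*(A/Y) = 4*A/Y)
k = -6 (k = -6 + 2*(((16 - 30)/(48 + 17))*(4*1/1 - 4)**2) = -6 + 2*((-14/65)*(4*1*1 - 4)**2) = -6 + 2*((-14*1/65)*(4 - 4)**2) = -6 + 2*(-14/65*0**2) = -6 + 2*(-14/65*0) = -6 + 2*0 = -6 + 0 = -6)
k + sqrt(37 - 18)*(-455) = -6 + sqrt(37 - 18)*(-455) = -6 + sqrt(19)*(-455) = -6 - 455*sqrt(19)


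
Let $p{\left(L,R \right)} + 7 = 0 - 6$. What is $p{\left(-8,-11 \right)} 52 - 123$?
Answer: $-799$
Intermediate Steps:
$p{\left(L,R \right)} = -13$ ($p{\left(L,R \right)} = -7 + \left(0 - 6\right) = -7 - 6 = -13$)
$p{\left(-8,-11 \right)} 52 - 123 = \left(-13\right) 52 - 123 = -676 - 123 = -799$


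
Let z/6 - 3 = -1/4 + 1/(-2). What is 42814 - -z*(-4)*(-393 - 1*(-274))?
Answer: 49240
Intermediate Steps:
z = 27/2 (z = 18 + 6*(-1/4 + 1/(-2)) = 18 + 6*(-1*¼ + 1*(-½)) = 18 + 6*(-¼ - ½) = 18 + 6*(-¾) = 18 - 9/2 = 27/2 ≈ 13.500)
42814 - -z*(-4)*(-393 - 1*(-274)) = 42814 - -1*27/2*(-4)*(-393 - 1*(-274)) = 42814 - (-27/2*(-4))*(-393 + 274) = 42814 - 54*(-119) = 42814 - 1*(-6426) = 42814 + 6426 = 49240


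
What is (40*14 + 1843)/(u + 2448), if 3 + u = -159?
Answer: 267/254 ≈ 1.0512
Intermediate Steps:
u = -162 (u = -3 - 159 = -162)
(40*14 + 1843)/(u + 2448) = (40*14 + 1843)/(-162 + 2448) = (560 + 1843)/2286 = 2403*(1/2286) = 267/254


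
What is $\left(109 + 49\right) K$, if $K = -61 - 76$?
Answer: $-21646$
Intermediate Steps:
$K = -137$
$\left(109 + 49\right) K = \left(109 + 49\right) \left(-137\right) = 158 \left(-137\right) = -21646$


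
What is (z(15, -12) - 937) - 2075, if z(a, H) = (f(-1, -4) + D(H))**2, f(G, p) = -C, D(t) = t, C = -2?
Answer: -2912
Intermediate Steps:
f(G, p) = 2 (f(G, p) = -1*(-2) = 2)
z(a, H) = (2 + H)**2
(z(15, -12) - 937) - 2075 = ((2 - 12)**2 - 937) - 2075 = ((-10)**2 - 937) - 2075 = (100 - 937) - 2075 = -837 - 2075 = -2912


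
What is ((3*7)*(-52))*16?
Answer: -17472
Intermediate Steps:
((3*7)*(-52))*16 = (21*(-52))*16 = -1092*16 = -17472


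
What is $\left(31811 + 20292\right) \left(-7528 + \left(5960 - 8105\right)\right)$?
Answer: $-503992319$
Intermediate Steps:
$\left(31811 + 20292\right) \left(-7528 + \left(5960 - 8105\right)\right) = 52103 \left(-7528 + \left(5960 - 8105\right)\right) = 52103 \left(-7528 - 2145\right) = 52103 \left(-9673\right) = -503992319$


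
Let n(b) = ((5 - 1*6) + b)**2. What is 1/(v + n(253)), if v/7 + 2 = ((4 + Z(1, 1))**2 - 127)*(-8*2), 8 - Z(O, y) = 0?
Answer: 1/61586 ≈ 1.6237e-5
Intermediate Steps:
Z(O, y) = 8 (Z(O, y) = 8 - 1*0 = 8 + 0 = 8)
n(b) = (-1 + b)**2 (n(b) = ((5 - 6) + b)**2 = (-1 + b)**2)
v = -1918 (v = -14 + 7*(((4 + 8)**2 - 127)*(-8*2)) = -14 + 7*((12**2 - 127)*(-16)) = -14 + 7*((144 - 127)*(-16)) = -14 + 7*(17*(-16)) = -14 + 7*(-272) = -14 - 1904 = -1918)
1/(v + n(253)) = 1/(-1918 + (-1 + 253)**2) = 1/(-1918 + 252**2) = 1/(-1918 + 63504) = 1/61586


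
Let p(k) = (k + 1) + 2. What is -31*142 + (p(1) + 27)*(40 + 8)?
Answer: -2914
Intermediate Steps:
p(k) = 3 + k (p(k) = (1 + k) + 2 = 3 + k)
-31*142 + (p(1) + 27)*(40 + 8) = -31*142 + ((3 + 1) + 27)*(40 + 8) = -4402 + (4 + 27)*48 = -4402 + 31*48 = -4402 + 1488 = -2914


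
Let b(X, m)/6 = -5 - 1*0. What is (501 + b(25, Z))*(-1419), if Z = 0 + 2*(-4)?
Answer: -668349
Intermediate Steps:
Z = -8 (Z = 0 - 8 = -8)
b(X, m) = -30 (b(X, m) = 6*(-5 - 1*0) = 6*(-5 + 0) = 6*(-5) = -30)
(501 + b(25, Z))*(-1419) = (501 - 30)*(-1419) = 471*(-1419) = -668349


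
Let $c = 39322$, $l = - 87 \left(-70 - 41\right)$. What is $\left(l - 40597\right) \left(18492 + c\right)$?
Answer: $-1788765160$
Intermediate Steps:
$l = 9657$ ($l = \left(-87\right) \left(-111\right) = 9657$)
$\left(l - 40597\right) \left(18492 + c\right) = \left(9657 - 40597\right) \left(18492 + 39322\right) = \left(-30940\right) 57814 = -1788765160$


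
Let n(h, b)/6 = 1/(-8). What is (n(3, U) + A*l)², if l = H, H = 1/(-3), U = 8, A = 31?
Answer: 17689/144 ≈ 122.84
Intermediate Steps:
H = -⅓ ≈ -0.33333
n(h, b) = -¾ (n(h, b) = 6/(-8) = 6*(-⅛) = -¾)
l = -⅓ ≈ -0.33333
(n(3, U) + A*l)² = (-¾ + 31*(-⅓))² = (-¾ - 31/3)² = (-133/12)² = 17689/144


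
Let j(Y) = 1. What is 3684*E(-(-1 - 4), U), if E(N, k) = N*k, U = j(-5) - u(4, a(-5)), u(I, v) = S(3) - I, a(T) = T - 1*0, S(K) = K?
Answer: 36840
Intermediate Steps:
a(T) = T (a(T) = T + 0 = T)
u(I, v) = 3 - I
U = 2 (U = 1 - (3 - 1*4) = 1 - (3 - 4) = 1 - 1*(-1) = 1 + 1 = 2)
3684*E(-(-1 - 4), U) = 3684*(-(-1 - 4)*2) = 3684*(-1*(-5)*2) = 3684*(5*2) = 3684*10 = 36840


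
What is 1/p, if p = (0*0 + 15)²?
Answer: 1/225 ≈ 0.0044444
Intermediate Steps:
p = 225 (p = (0 + 15)² = 15² = 225)
1/p = 1/225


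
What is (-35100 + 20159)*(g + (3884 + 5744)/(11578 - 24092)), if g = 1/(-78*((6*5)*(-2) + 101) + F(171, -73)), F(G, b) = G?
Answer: 217813409135/18939939 ≈ 11500.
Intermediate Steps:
g = -1/3027 (g = 1/(-78*((6*5)*(-2) + 101) + 171) = 1/(-78*(30*(-2) + 101) + 171) = 1/(-78*(-60 + 101) + 171) = 1/(-78*41 + 171) = 1/(-3198 + 171) = 1/(-3027) = -1/3027 ≈ -0.00033036)
(-35100 + 20159)*(g + (3884 + 5744)/(11578 - 24092)) = (-35100 + 20159)*(-1/3027 + (3884 + 5744)/(11578 - 24092)) = -14941*(-1/3027 + 9628/(-12514)) = -14941*(-1/3027 + 9628*(-1/12514)) = -14941*(-1/3027 - 4814/6257) = -14941*(-14578235/18939939) = 217813409135/18939939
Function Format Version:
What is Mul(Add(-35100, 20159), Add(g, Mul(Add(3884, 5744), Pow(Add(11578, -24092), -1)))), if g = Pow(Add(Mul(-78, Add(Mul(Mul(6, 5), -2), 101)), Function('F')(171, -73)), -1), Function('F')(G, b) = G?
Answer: Rational(217813409135, 18939939) ≈ 11500.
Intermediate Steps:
g = Rational(-1, 3027) (g = Pow(Add(Mul(-78, Add(Mul(Mul(6, 5), -2), 101)), 171), -1) = Pow(Add(Mul(-78, Add(Mul(30, -2), 101)), 171), -1) = Pow(Add(Mul(-78, Add(-60, 101)), 171), -1) = Pow(Add(Mul(-78, 41), 171), -1) = Pow(Add(-3198, 171), -1) = Pow(-3027, -1) = Rational(-1, 3027) ≈ -0.00033036)
Mul(Add(-35100, 20159), Add(g, Mul(Add(3884, 5744), Pow(Add(11578, -24092), -1)))) = Mul(Add(-35100, 20159), Add(Rational(-1, 3027), Mul(Add(3884, 5744), Pow(Add(11578, -24092), -1)))) = Mul(-14941, Add(Rational(-1, 3027), Mul(9628, Pow(-12514, -1)))) = Mul(-14941, Add(Rational(-1, 3027), Mul(9628, Rational(-1, 12514)))) = Mul(-14941, Add(Rational(-1, 3027), Rational(-4814, 6257))) = Mul(-14941, Rational(-14578235, 18939939)) = Rational(217813409135, 18939939)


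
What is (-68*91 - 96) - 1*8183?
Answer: -14467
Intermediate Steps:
(-68*91 - 96) - 1*8183 = (-6188 - 96) - 8183 = -6284 - 8183 = -14467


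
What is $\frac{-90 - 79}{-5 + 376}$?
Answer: $- \frac{169}{371} \approx -0.45553$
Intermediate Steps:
$\frac{-90 - 79}{-5 + 376} = - \frac{169}{371}$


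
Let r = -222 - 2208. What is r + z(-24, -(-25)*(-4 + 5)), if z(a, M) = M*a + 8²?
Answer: -2966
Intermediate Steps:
z(a, M) = 64 + M*a (z(a, M) = M*a + 64 = 64 + M*a)
r = -2430
r + z(-24, -(-25)*(-4 + 5)) = -2430 + (64 - (-25)*(-4 + 5)*(-24)) = -2430 + (64 - (-25)*(-24)) = -2430 + (64 - 5*(-5)*(-24)) = -2430 + (64 + 25*(-24)) = -2430 + (64 - 600) = -2430 - 536 = -2966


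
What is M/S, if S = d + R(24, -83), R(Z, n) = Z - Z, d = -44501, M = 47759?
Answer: -47759/44501 ≈ -1.0732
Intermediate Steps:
R(Z, n) = 0
S = -44501 (S = -44501 + 0 = -44501)
M/S = 47759/(-44501) = 47759*(-1/44501) = -47759/44501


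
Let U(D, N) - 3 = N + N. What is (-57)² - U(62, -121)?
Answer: 3488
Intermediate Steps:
U(D, N) = 3 + 2*N (U(D, N) = 3 + (N + N) = 3 + 2*N)
(-57)² - U(62, -121) = (-57)² - (3 + 2*(-121)) = 3249 - (3 - 242) = 3249 - 1*(-239) = 3249 + 239 = 3488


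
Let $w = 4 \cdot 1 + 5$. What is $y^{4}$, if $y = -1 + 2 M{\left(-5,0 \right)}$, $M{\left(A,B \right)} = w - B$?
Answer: $83521$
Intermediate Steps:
$w = 9$ ($w = 4 + 5 = 9$)
$M{\left(A,B \right)} = 9 - B$
$y = 17$ ($y = -1 + 2 \left(9 - 0\right) = -1 + 2 \left(9 + 0\right) = -1 + 2 \cdot 9 = -1 + 18 = 17$)
$y^{4} = 17^{4} = 83521$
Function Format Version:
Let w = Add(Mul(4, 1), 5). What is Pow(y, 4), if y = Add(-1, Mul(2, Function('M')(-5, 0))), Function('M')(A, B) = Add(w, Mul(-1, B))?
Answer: 83521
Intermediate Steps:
w = 9 (w = Add(4, 5) = 9)
Function('M')(A, B) = Add(9, Mul(-1, B))
y = 17 (y = Add(-1, Mul(2, Add(9, Mul(-1, 0)))) = Add(-1, Mul(2, Add(9, 0))) = Add(-1, Mul(2, 9)) = Add(-1, 18) = 17)
Pow(y, 4) = Pow(17, 4) = 83521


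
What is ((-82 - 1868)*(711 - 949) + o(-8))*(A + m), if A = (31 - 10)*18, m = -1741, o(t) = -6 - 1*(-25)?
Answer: -632594197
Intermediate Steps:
o(t) = 19 (o(t) = -6 + 25 = 19)
A = 378 (A = 21*18 = 378)
((-82 - 1868)*(711 - 949) + o(-8))*(A + m) = ((-82 - 1868)*(711 - 949) + 19)*(378 - 1741) = (-1950*(-238) + 19)*(-1363) = (464100 + 19)*(-1363) = 464119*(-1363) = -632594197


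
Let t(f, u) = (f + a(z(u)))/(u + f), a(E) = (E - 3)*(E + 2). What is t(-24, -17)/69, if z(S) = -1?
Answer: 28/2829 ≈ 0.0098975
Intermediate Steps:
a(E) = (-3 + E)*(2 + E)
t(f, u) = (-4 + f)/(f + u) (t(f, u) = (f + (-6 + (-1)² - 1*(-1)))/(u + f) = (f + (-6 + 1 + 1))/(f + u) = (f - 4)/(f + u) = (-4 + f)/(f + u))
t(-24, -17)/69 = ((-4 - 24)/(-24 - 17))/69 = (-28/(-41))*(1/69) = -1/41*(-28)*(1/69) = (28/41)*(1/69) = 28/2829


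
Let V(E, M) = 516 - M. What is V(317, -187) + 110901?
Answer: 111604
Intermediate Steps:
V(317, -187) + 110901 = (516 - 1*(-187)) + 110901 = (516 + 187) + 110901 = 703 + 110901 = 111604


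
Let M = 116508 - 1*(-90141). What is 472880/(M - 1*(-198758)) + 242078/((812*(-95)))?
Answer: -30831076273/15636547990 ≈ -1.9717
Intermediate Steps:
M = 206649 (M = 116508 + 90141 = 206649)
472880/(M - 1*(-198758)) + 242078/((812*(-95))) = 472880/(206649 - 1*(-198758)) + 242078/((812*(-95))) = 472880/(206649 + 198758) + 242078/(-77140) = 472880/405407 + 242078*(-1/77140) = 472880*(1/405407) - 121039/38570 = 472880/405407 - 121039/38570 = -30831076273/15636547990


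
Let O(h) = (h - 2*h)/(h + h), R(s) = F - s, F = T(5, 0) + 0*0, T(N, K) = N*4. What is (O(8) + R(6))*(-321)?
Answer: -8667/2 ≈ -4333.5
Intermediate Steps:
T(N, K) = 4*N
F = 20 (F = 4*5 + 0*0 = 20 + 0 = 20)
R(s) = 20 - s
O(h) = -1/2 (O(h) = (-h)/((2*h)) = (-h)*(1/(2*h)) = -1/2)
(O(8) + R(6))*(-321) = (-1/2 + (20 - 1*6))*(-321) = (-1/2 + (20 - 6))*(-321) = (-1/2 + 14)*(-321) = (27/2)*(-321) = -8667/2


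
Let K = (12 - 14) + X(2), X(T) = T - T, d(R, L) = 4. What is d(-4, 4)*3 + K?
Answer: 10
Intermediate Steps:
X(T) = 0
K = -2 (K = (12 - 14) + 0 = -2 + 0 = -2)
d(-4, 4)*3 + K = 4*3 - 2 = 12 - 2 = 10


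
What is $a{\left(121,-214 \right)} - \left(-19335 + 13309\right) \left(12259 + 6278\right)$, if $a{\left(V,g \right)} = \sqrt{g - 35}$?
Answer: $111703962 + i \sqrt{249} \approx 1.117 \cdot 10^{8} + 15.78 i$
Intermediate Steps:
$a{\left(V,g \right)} = \sqrt{-35 + g}$
$a{\left(121,-214 \right)} - \left(-19335 + 13309\right) \left(12259 + 6278\right) = \sqrt{-35 - 214} - \left(-19335 + 13309\right) \left(12259 + 6278\right) = \sqrt{-249} - \left(-6026\right) 18537 = i \sqrt{249} - -111703962 = i \sqrt{249} + 111703962 = 111703962 + i \sqrt{249}$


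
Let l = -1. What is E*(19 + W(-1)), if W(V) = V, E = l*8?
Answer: -144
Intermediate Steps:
E = -8 (E = -1*8 = -8)
E*(19 + W(-1)) = -8*(19 - 1) = -8*18 = -144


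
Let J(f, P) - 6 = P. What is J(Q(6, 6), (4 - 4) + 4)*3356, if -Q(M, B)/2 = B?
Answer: 33560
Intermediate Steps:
Q(M, B) = -2*B
J(f, P) = 6 + P
J(Q(6, 6), (4 - 4) + 4)*3356 = (6 + ((4 - 4) + 4))*3356 = (6 + (0 + 4))*3356 = (6 + 4)*3356 = 10*3356 = 33560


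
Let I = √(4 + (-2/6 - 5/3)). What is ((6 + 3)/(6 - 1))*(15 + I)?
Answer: 27 + 9*√2/5 ≈ 29.546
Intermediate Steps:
I = √2 (I = √(4 + (-2*⅙ - 5*⅓)) = √(4 + (-⅓ - 5/3)) = √(4 - 2) = √2 ≈ 1.4142)
((6 + 3)/(6 - 1))*(15 + I) = ((6 + 3)/(6 - 1))*(15 + √2) = (9/5)*(15 + √2) = (9*(⅕))*(15 + √2) = 9*(15 + √2)/5 = 27 + 9*√2/5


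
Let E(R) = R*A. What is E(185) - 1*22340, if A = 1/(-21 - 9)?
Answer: -134077/6 ≈ -22346.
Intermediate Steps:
A = -1/30 (A = 1/(-30) = -1/30 ≈ -0.033333)
E(R) = -R/30 (E(R) = R*(-1/30) = -R/30)
E(185) - 1*22340 = -1/30*185 - 1*22340 = -37/6 - 22340 = -134077/6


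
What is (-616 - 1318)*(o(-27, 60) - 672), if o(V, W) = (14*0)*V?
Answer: 1299648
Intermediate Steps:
o(V, W) = 0 (o(V, W) = 0*V = 0)
(-616 - 1318)*(o(-27, 60) - 672) = (-616 - 1318)*(0 - 672) = -1934*(-672) = 1299648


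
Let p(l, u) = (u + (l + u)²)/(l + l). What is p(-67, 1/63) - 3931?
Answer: -2108495089/531846 ≈ -3964.5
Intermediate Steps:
p(l, u) = (u + (l + u)²)/(2*l) (p(l, u) = (u + (l + u)²)/((2*l)) = (u + (l + u)²)*(1/(2*l)) = (u + (l + u)²)/(2*l))
p(-67, 1/63) - 3931 = (½)*(1/63 + (-67 + 1/63)²)/(-67) - 3931 = (½)*(-1/67)*(1/63 + (-67 + 1/63)²) - 3931 = (½)*(-1/67)*(1/63 + (-4220/63)²) - 3931 = (½)*(-1/67)*(1/63 + 17808400/3969) - 3931 = (½)*(-1/67)*(17808463/3969) - 3931 = -17808463/531846 - 3931 = -2108495089/531846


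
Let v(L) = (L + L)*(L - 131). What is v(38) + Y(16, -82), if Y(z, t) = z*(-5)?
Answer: -7148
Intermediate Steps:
v(L) = 2*L*(-131 + L) (v(L) = (2*L)*(-131 + L) = 2*L*(-131 + L))
Y(z, t) = -5*z
v(38) + Y(16, -82) = 2*38*(-131 + 38) - 5*16 = 2*38*(-93) - 80 = -7068 - 80 = -7148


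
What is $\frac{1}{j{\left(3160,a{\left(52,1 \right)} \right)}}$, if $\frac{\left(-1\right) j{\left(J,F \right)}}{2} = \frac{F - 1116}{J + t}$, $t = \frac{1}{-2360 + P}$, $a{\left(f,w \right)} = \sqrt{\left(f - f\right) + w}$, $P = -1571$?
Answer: $\frac{12421959}{8766130} \approx 1.417$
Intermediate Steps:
$a{\left(f,w \right)} = \sqrt{w}$ ($a{\left(f,w \right)} = \sqrt{0 + w} = \sqrt{w}$)
$t = - \frac{1}{3931}$ ($t = \frac{1}{-2360 - 1571} = \frac{1}{-3931} = - \frac{1}{3931} \approx -0.00025439$)
$j{\left(J,F \right)} = - \frac{2 \left(-1116 + F\right)}{- \frac{1}{3931} + J}$ ($j{\left(J,F \right)} = - 2 \frac{F - 1116}{J - \frac{1}{3931}} = - 2 \frac{-1116 + F}{- \frac{1}{3931} + J} = - \frac{2 \left(-1116 + F\right)}{- \frac{1}{3931} + J}$)
$\frac{1}{j{\left(3160,a{\left(52,1 \right)} \right)}} = \frac{1}{7862 \frac{1}{-1 + 3931 \cdot 3160} \left(1116 - \sqrt{1}\right)} = \frac{1}{7862 \frac{1}{-1 + 12421960} \left(1116 - 1\right)} = \frac{1}{7862 \cdot \frac{1}{12421959} \left(1116 - 1\right)} = \frac{1}{7862 \cdot \frac{1}{12421959} \cdot 1115} = \frac{1}{\frac{8766130}{12421959}} = \frac{12421959}{8766130}$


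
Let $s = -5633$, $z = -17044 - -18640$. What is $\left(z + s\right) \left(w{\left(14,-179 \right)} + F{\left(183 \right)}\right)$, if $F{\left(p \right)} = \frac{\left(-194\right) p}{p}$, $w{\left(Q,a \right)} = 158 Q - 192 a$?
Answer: $-146890282$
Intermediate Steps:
$z = 1596$ ($z = -17044 + 18640 = 1596$)
$w{\left(Q,a \right)} = - 192 a + 158 Q$
$F{\left(p \right)} = -194$
$\left(z + s\right) \left(w{\left(14,-179 \right)} + F{\left(183 \right)}\right) = \left(1596 - 5633\right) \left(\left(\left(-192\right) \left(-179\right) + 158 \cdot 14\right) - 194\right) = - 4037 \left(\left(34368 + 2212\right) - 194\right) = - 4037 \left(36580 - 194\right) = \left(-4037\right) 36386 = -146890282$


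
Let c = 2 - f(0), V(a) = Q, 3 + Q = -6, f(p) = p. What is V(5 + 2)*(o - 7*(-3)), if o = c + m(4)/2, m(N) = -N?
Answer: -189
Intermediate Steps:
Q = -9 (Q = -3 - 6 = -9)
V(a) = -9
c = 2 (c = 2 - 1*0 = 2 + 0 = 2)
o = 0 (o = 2 - 1*4/2 = 2 - 4*½ = 2 - 2 = 0)
V(5 + 2)*(o - 7*(-3)) = -9*(0 - 7*(-3)) = -9*(0 + 21) = -9*21 = -189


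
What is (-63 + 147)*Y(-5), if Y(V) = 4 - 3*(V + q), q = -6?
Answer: 3108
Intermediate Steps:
Y(V) = 22 - 3*V (Y(V) = 4 - 3*(V - 6) = 4 - 3*(-6 + V) = 4 - (-18 + 3*V) = 4 + (18 - 3*V) = 22 - 3*V)
(-63 + 147)*Y(-5) = (-63 + 147)*(22 - 3*(-5)) = 84*(22 + 15) = 84*37 = 3108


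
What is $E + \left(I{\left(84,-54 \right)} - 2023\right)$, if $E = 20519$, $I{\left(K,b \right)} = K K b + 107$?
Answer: $-362421$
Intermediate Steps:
$I{\left(K,b \right)} = 107 + b K^{2}$ ($I{\left(K,b \right)} = K^{2} b + 107 = b K^{2} + 107 = 107 + b K^{2}$)
$E + \left(I{\left(84,-54 \right)} - 2023\right) = 20519 + \left(\left(107 - 54 \cdot 84^{2}\right) - 2023\right) = 20519 + \left(\left(107 - 381024\right) - 2023\right) = 20519 - 382940 = -362421$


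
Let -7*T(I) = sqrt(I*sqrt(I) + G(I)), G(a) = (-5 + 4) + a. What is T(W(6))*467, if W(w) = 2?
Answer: -467*sqrt(1 + 2*sqrt(2))/7 ≈ -130.54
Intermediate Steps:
G(a) = -1 + a
T(I) = -sqrt(-1 + I + I**(3/2))/7 (T(I) = -sqrt(I*sqrt(I) + (-1 + I))/7 = -sqrt(I**(3/2) + (-1 + I))/7 = -sqrt(-1 + I + I**(3/2))/7)
T(W(6))*467 = -sqrt(-1 + 2 + 2**(3/2))/7*467 = -sqrt(-1 + 2 + 2*sqrt(2))/7*467 = -sqrt(1 + 2*sqrt(2))/7*467 = -467*sqrt(1 + 2*sqrt(2))/7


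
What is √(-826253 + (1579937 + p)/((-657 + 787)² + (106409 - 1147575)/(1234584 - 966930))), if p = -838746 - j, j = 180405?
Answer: I*√4395751763440081734263/72940507 ≈ 908.97*I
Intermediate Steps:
p = -1019151 (p = -838746 - 1*180405 = -838746 - 180405 = -1019151)
√(-826253 + (1579937 + p)/((-657 + 787)² + (106409 - 1147575)/(1234584 - 966930))) = √(-826253 + (1579937 - 1019151)/((-657 + 787)² + (106409 - 1147575)/(1234584 - 966930))) = √(-826253 + 560786/(130² - 1041166/267654)) = √(-826253 + 560786/(16900 - 1041166*1/267654)) = √(-826253 + 560786/(16900 - 16793/4317)) = √(-826253 + 560786/(72940507/4317)) = √(-826253 + 560786*(4317/72940507)) = √(-826253 + 2420913162/72940507) = √(-60264891817109/72940507) = I*√4395751763440081734263/72940507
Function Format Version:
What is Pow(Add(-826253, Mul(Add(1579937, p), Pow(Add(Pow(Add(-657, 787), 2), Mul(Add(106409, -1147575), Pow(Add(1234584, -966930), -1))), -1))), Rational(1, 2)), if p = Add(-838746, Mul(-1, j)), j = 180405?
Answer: Mul(Rational(1, 72940507), I, Pow(4395751763440081734263, Rational(1, 2))) ≈ Mul(908.97, I)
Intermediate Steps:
p = -1019151 (p = Add(-838746, Mul(-1, 180405)) = Add(-838746, -180405) = -1019151)
Pow(Add(-826253, Mul(Add(1579937, p), Pow(Add(Pow(Add(-657, 787), 2), Mul(Add(106409, -1147575), Pow(Add(1234584, -966930), -1))), -1))), Rational(1, 2)) = Pow(Add(-826253, Mul(Add(1579937, -1019151), Pow(Add(Pow(Add(-657, 787), 2), Mul(Add(106409, -1147575), Pow(Add(1234584, -966930), -1))), -1))), Rational(1, 2)) = Pow(Add(-826253, Mul(560786, Pow(Add(Pow(130, 2), Mul(-1041166, Pow(267654, -1))), -1))), Rational(1, 2)) = Pow(Add(-826253, Mul(560786, Pow(Add(16900, Mul(-1041166, Rational(1, 267654))), -1))), Rational(1, 2)) = Pow(Add(-826253, Mul(560786, Pow(Add(16900, Rational(-16793, 4317)), -1))), Rational(1, 2)) = Pow(Add(-826253, Mul(560786, Pow(Rational(72940507, 4317), -1))), Rational(1, 2)) = Pow(Add(-826253, Mul(560786, Rational(4317, 72940507))), Rational(1, 2)) = Pow(Add(-826253, Rational(2420913162, 72940507)), Rational(1, 2)) = Pow(Rational(-60264891817109, 72940507), Rational(1, 2)) = Mul(Rational(1, 72940507), I, Pow(4395751763440081734263, Rational(1, 2)))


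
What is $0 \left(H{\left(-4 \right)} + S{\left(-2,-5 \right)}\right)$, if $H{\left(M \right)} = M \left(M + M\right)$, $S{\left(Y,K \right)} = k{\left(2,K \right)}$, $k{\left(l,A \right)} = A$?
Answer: $0$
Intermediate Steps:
$S{\left(Y,K \right)} = K$
$H{\left(M \right)} = 2 M^{2}$ ($H{\left(M \right)} = M 2 M = 2 M^{2}$)
$0 \left(H{\left(-4 \right)} + S{\left(-2,-5 \right)}\right) = 0 \left(2 \left(-4\right)^{2} - 5\right) = 0 \left(2 \cdot 16 - 5\right) = 0 \left(32 - 5\right) = 0 \cdot 27 = 0$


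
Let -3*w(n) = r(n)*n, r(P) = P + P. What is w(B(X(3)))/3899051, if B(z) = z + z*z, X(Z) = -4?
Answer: -96/3899051 ≈ -2.4621e-5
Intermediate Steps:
r(P) = 2*P
B(z) = z + z²
w(n) = -2*n²/3 (w(n) = -2*n*n/3 = -2*n²/3)
w(B(X(3)))/3899051 = -2*16*(1 - 4)²/3/3899051 = -2*(-4*(-3))²/3*(1/3899051) = -⅔*12²*(1/3899051) = -⅔*144*(1/3899051) = -96*1/3899051 = -96/3899051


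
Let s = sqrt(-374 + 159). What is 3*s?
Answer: 3*I*sqrt(215) ≈ 43.989*I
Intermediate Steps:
s = I*sqrt(215) (s = sqrt(-215) = I*sqrt(215) ≈ 14.663*I)
3*s = 3*(I*sqrt(215)) = 3*I*sqrt(215)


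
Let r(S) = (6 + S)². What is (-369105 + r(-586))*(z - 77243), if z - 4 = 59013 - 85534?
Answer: 3393470800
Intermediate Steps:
z = -26517 (z = 4 + (59013 - 85534) = 4 - 26521 = -26517)
(-369105 + r(-586))*(z - 77243) = (-369105 + (6 - 586)²)*(-26517 - 77243) = (-369105 + (-580)²)*(-103760) = (-369105 + 336400)*(-103760) = -32705*(-103760) = 3393470800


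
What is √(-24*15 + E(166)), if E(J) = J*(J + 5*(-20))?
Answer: 2*√2649 ≈ 102.94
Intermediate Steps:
E(J) = J*(-100 + J) (E(J) = J*(J - 100) = J*(-100 + J))
√(-24*15 + E(166)) = √(-24*15 + 166*(-100 + 166)) = √(-360 + 166*66) = √(-360 + 10956) = √10596 = 2*√2649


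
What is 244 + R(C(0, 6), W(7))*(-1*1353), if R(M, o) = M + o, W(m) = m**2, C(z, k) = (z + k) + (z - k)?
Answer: -66053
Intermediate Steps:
C(z, k) = 2*z (C(z, k) = (k + z) + (z - k) = 2*z)
244 + R(C(0, 6), W(7))*(-1*1353) = 244 + (2*0 + 7**2)*(-1*1353) = 244 + (0 + 49)*(-1353) = 244 + 49*(-1353) = 244 - 66297 = -66053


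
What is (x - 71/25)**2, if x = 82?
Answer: 3916441/625 ≈ 6266.3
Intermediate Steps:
(x - 71/25)**2 = (82 - 71/25)**2 = (1979/25)**2 = 3916441/625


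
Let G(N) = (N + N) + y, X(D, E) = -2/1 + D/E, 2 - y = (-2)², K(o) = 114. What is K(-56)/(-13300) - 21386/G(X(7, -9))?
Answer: 495336/175 ≈ 2830.5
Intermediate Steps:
y = -2 (y = 2 - 1*(-2)² = 2 - 1*4 = 2 - 4 = -2)
X(D, E) = -2 + D/E (X(D, E) = -2*1 + D/E = -2 + D/E)
G(N) = -2 + 2*N (G(N) = (N + N) - 2 = 2*N - 2 = -2 + 2*N)
K(-56)/(-13300) - 21386/G(X(7, -9)) = 114/(-13300) - 21386/(-2 + 2*(-2 + 7/(-9))) = 114*(-1/13300) - 21386/(-2 + 2*(-2 + 7*(-⅑))) = -3/350 - 21386/(-2 + 2*(-2 - 7/9)) = -3/350 - 21386/(-2 + 2*(-25/9)) = -3/350 - 21386/(-2 - 50/9) = -3/350 - 21386/(-68/9) = -3/350 - 21386*(-9/68) = -3/350 + 5661/2 = 495336/175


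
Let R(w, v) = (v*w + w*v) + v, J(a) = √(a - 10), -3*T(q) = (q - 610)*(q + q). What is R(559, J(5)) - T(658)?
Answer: 21056 + 1119*I*√5 ≈ 21056.0 + 2502.2*I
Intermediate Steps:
T(q) = -2*q*(-610 + q)/3 (T(q) = -(q - 610)*(q + q)/3 = -(-610 + q)*2*q/3 = -2*q*(-610 + q)/3)
J(a) = √(-10 + a)
R(w, v) = v + 2*v*w (R(w, v) = (v*w + v*w) + v = 2*v*w + v = v + 2*v*w)
R(559, J(5)) - T(658) = √(-10 + 5)*(1 + 2*559) - 2*658*(610 - 1*658)/3 = √(-5)*(1 + 1118) - 2*658*(610 - 658)/3 = (I*√5)*1119 - 2*658*(-48)/3 = 1119*I*√5 - 1*(-21056) = 1119*I*√5 + 21056 = 21056 + 1119*I*√5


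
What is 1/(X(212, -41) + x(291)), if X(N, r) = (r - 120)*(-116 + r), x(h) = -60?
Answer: 1/25217 ≈ 3.9656e-5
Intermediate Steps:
X(N, r) = (-120 + r)*(-116 + r)
1/(X(212, -41) + x(291)) = 1/((13920 + (-41)² - 236*(-41)) - 60) = 1/((13920 + 1681 + 9676) - 60) = 1/(25277 - 60) = 1/25217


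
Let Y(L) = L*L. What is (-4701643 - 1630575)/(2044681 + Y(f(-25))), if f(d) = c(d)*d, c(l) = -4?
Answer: -6332218/2054681 ≈ -3.0818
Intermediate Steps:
f(d) = -4*d
Y(L) = L**2
(-4701643 - 1630575)/(2044681 + Y(f(-25))) = (-4701643 - 1630575)/(2044681 + (-4*(-25))**2) = -6332218/(2044681 + 100**2) = -6332218/(2044681 + 10000) = -6332218/2054681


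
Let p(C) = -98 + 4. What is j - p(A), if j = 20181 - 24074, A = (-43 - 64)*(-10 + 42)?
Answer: -3799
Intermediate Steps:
A = -3424 (A = -107*32 = -3424)
j = -3893
p(C) = -94
j - p(A) = -3893 - 1*(-94) = -3893 + 94 = -3799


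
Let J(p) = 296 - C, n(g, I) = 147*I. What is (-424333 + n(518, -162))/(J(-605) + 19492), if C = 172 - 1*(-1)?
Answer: -448147/19615 ≈ -22.847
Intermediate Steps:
C = 173 (C = 172 + 1 = 173)
J(p) = 123 (J(p) = 296 - 1*173 = 296 - 173 = 123)
(-424333 + n(518, -162))/(J(-605) + 19492) = (-424333 + 147*(-162))/(123 + 19492) = (-424333 - 23814)/19615 = -448147*1/19615 = -448147/19615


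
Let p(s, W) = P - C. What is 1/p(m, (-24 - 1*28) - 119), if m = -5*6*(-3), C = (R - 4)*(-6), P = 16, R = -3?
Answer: -1/26 ≈ -0.038462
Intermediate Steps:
C = 42 (C = (-3 - 4)*(-6) = -7*(-6) = 42)
m = 90 (m = -30*(-3) = 90)
p(s, W) = -26 (p(s, W) = 16 - 1*42 = 16 - 42 = -26)
1/p(m, (-24 - 1*28) - 119) = 1/(-26) = -1/26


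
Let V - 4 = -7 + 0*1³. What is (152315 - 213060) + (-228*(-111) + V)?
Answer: -35440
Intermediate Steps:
V = -3 (V = 4 + (-7 + 0*1³) = 4 + (-7 + 0*1) = 4 + (-7 + 0) = 4 - 7 = -3)
(152315 - 213060) + (-228*(-111) + V) = (152315 - 213060) + (-228*(-111) - 3) = -60745 + (25308 - 3) = -60745 + 25305 = -35440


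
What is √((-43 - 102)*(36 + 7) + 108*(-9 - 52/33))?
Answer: I*√892639/11 ≈ 85.891*I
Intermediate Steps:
√((-43 - 102)*(36 + 7) + 108*(-9 - 52/33)) = √(-145*43 + 108*(-9 - 52*1/33)) = √(-6235 + 108*(-9 - 52/33)) = √(-6235 + 108*(-349/33)) = √(-6235 - 12564/11) = √(-81149/11) = I*√892639/11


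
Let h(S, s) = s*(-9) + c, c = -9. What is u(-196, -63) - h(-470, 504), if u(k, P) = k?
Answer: 4349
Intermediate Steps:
h(S, s) = -9 - 9*s (h(S, s) = s*(-9) - 9 = -9*s - 9 = -9 - 9*s)
u(-196, -63) - h(-470, 504) = -196 - (-9 - 9*504) = -196 - (-9 - 4536) = -196 - 1*(-4545) = -196 + 4545 = 4349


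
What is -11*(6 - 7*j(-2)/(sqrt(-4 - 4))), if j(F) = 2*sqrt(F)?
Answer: 11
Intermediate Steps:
-11*(6 - 7*j(-2)/(sqrt(-4 - 4))) = -11*(6 - 7*2*sqrt(-2)/(sqrt(-4 - 4))) = -11*(6 - 7*2*(I*sqrt(2))/(sqrt(-8))) = -11*(6 - 7*2*I*sqrt(2)/(2*I*sqrt(2))) = -11*(6 - 7*2*I*sqrt(2)*(-I*sqrt(2)/4)) = -11*(6 - 7*1) = -11*(6 - 7) = -11*(-1) = 11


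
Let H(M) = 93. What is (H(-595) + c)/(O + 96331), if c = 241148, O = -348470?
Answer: -241241/252139 ≈ -0.95678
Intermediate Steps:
(H(-595) + c)/(O + 96331) = (93 + 241148)/(-348470 + 96331) = 241241/(-252139) = 241241*(-1/252139) = -241241/252139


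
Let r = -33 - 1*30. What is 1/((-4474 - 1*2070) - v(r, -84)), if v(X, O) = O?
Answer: -1/6460 ≈ -0.00015480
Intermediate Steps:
r = -63 (r = -33 - 30 = -63)
1/((-4474 - 1*2070) - v(r, -84)) = 1/((-4474 - 1*2070) - 1*(-84)) = 1/((-4474 - 2070) + 84) = 1/(-6544 + 84) = 1/(-6460) = -1/6460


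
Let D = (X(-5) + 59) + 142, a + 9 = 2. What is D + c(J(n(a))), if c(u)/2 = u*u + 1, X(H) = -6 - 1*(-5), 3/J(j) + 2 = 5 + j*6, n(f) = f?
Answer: 34140/169 ≈ 202.01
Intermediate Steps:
a = -7 (a = -9 + 2 = -7)
J(j) = 3/(3 + 6*j) (J(j) = 3/(-2 + (5 + j*6)) = 3/(-2 + (5 + 6*j)) = 3/(3 + 6*j))
X(H) = -1 (X(H) = -6 + 5 = -1)
c(u) = 2 + 2*u² (c(u) = 2*(u*u + 1) = 2*(u² + 1) = 2*(1 + u²) = 2 + 2*u²)
D = 200 (D = (-1 + 59) + 142 = 58 + 142 = 200)
D + c(J(n(a))) = 200 + (2 + 2*(1/(1 + 2*(-7)))²) = 200 + (2 + 2*(1/(1 - 14))²) = 200 + (2 + 2*(1/(-13))²) = 200 + (2 + 2*(-1/13)²) = 200 + (2 + 2*(1/169)) = 200 + (2 + 2/169) = 200 + 340/169 = 34140/169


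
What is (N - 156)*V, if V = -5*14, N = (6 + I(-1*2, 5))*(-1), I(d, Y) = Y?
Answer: 11690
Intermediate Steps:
N = -11 (N = (6 + 5)*(-1) = 11*(-1) = -11)
V = -70
(N - 156)*V = (-11 - 156)*(-70) = -167*(-70) = 11690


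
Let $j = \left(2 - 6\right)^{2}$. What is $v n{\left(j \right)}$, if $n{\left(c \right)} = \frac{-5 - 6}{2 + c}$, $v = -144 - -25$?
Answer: $\frac{1309}{18} \approx 72.722$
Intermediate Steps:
$v = -119$ ($v = -144 + 25 = -119$)
$j = 16$ ($j = \left(2 - 6\right)^{2} = \left(-4\right)^{2} = 16$)
$n{\left(c \right)} = - \frac{11}{2 + c}$
$v n{\left(j \right)} = - 119 \left(- \frac{11}{2 + 16}\right) = - 119 \left(- \frac{11}{18}\right) = - 119 \left(\left(-11\right) \frac{1}{18}\right) = \left(-119\right) \left(- \frac{11}{18}\right) = \frac{1309}{18}$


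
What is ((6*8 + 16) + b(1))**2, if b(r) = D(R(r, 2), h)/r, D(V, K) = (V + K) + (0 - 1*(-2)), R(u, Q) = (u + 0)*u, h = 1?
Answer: 4624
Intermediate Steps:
R(u, Q) = u**2 (R(u, Q) = u*u = u**2)
D(V, K) = 2 + K + V (D(V, K) = (K + V) + (0 + 2) = (K + V) + 2 = 2 + K + V)
b(r) = (3 + r**2)/r (b(r) = (2 + 1 + r**2)/r = (3 + r**2)/r)
((6*8 + 16) + b(1))**2 = ((6*8 + 16) + (1 + 3/1))**2 = ((48 + 16) + (1 + 3*1))**2 = (64 + (1 + 3))**2 = (64 + 4)**2 = 68**2 = 4624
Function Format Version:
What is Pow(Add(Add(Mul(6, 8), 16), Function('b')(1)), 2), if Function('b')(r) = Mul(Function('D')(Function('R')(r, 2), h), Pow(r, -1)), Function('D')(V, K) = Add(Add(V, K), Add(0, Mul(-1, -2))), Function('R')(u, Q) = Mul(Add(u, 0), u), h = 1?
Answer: 4624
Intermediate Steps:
Function('R')(u, Q) = Pow(u, 2) (Function('R')(u, Q) = Mul(u, u) = Pow(u, 2))
Function('D')(V, K) = Add(2, K, V) (Function('D')(V, K) = Add(Add(K, V), Add(0, 2)) = Add(Add(K, V), 2) = Add(2, K, V))
Function('b')(r) = Mul(Pow(r, -1), Add(3, Pow(r, 2))) (Function('b')(r) = Mul(Add(2, 1, Pow(r, 2)), Pow(r, -1)) = Mul(Add(3, Pow(r, 2)), Pow(r, -1)) = Mul(Pow(r, -1), Add(3, Pow(r, 2))))
Pow(Add(Add(Mul(6, 8), 16), Function('b')(1)), 2) = Pow(Add(Add(Mul(6, 8), 16), Add(1, Mul(3, Pow(1, -1)))), 2) = Pow(Add(Add(48, 16), Add(1, Mul(3, 1))), 2) = Pow(Add(64, Add(1, 3)), 2) = Pow(Add(64, 4), 2) = Pow(68, 2) = 4624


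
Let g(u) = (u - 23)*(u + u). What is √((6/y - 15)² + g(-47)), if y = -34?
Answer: 2*√492046/17 ≈ 82.525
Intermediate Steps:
g(u) = 2*u*(-23 + u) (g(u) = (-23 + u)*(2*u) = 2*u*(-23 + u))
√((6/y - 15)² + g(-47)) = √((6/(-34) - 15)² + 2*(-47)*(-23 - 47)) = √((6*(-1/34) - 15)² + 2*(-47)*(-70)) = √((-3/17 - 15)² + 6580) = √((-258/17)² + 6580) = √(66564/289 + 6580) = √(1968184/289) = 2*√492046/17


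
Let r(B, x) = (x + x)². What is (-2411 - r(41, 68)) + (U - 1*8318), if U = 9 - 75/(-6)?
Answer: -58407/2 ≈ -29204.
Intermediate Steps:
r(B, x) = 4*x² (r(B, x) = (2*x)² = 4*x²)
U = 43/2 (U = 9 - ⅙*(-75) = 9 + 25/2 = 43/2 ≈ 21.500)
(-2411 - r(41, 68)) + (U - 1*8318) = (-2411 - 4*68²) + (43/2 - 1*8318) = (-2411 - 4*4624) + (43/2 - 8318) = (-2411 - 1*18496) - 16593/2 = (-2411 - 18496) - 16593/2 = -20907 - 16593/2 = -58407/2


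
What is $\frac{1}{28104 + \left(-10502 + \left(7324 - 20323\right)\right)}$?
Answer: $\frac{1}{4603} \approx 0.00021725$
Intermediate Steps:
$\frac{1}{28104 + \left(-10502 + \left(7324 - 20323\right)\right)} = \frac{1}{28104 - 23501} = \frac{1}{4603}$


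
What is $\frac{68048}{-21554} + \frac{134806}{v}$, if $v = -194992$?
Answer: $- \frac{577658005}{150102056} \approx -3.8484$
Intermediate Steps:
$\frac{68048}{-21554} + \frac{134806}{v} = \frac{68048}{-21554} + \frac{134806}{-194992} = 68048 \left(- \frac{1}{21554}\right) + 134806 \left(- \frac{1}{194992}\right) = - \frac{34024}{10777} - \frac{9629}{13928} = - \frac{577658005}{150102056}$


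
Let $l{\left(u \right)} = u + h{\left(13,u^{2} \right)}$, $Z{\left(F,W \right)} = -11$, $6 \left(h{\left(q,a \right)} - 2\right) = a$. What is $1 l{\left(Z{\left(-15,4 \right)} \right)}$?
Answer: $\frac{67}{6} \approx 11.167$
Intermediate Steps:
$h{\left(q,a \right)} = 2 + \frac{a}{6}$
$l{\left(u \right)} = 2 + u + \frac{u^{2}}{6}$ ($l{\left(u \right)} = u + \left(2 + \frac{u^{2}}{6}\right) = 2 + u + \frac{u^{2}}{6}$)
$1 l{\left(Z{\left(-15,4 \right)} \right)} = 1 \left(2 - 11 + \frac{\left(-11\right)^{2}}{6}\right) = 1 \left(2 - 11 + \frac{1}{6} \cdot 121\right) = 1 \left(2 - 11 + \frac{121}{6}\right) = 1 \cdot \frac{67}{6} = \frac{67}{6}$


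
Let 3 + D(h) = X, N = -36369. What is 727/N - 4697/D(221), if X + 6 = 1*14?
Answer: -170828828/181845 ≈ -939.42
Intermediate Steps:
X = 8 (X = -6 + 1*14 = -6 + 14 = 8)
D(h) = 5 (D(h) = -3 + 8 = 5)
727/N - 4697/D(221) = 727/(-36369) - 4697/5 = 727*(-1/36369) - 4697*⅕ = -727/36369 - 4697/5 = -170828828/181845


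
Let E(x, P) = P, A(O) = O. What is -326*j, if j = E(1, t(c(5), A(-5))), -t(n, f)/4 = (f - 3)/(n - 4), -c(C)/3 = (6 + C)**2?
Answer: 10432/367 ≈ 28.425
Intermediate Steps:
c(C) = -3*(6 + C)**2
t(n, f) = -4*(-3 + f)/(-4 + n) (t(n, f) = -4*(f - 3)/(n - 4) = -4*(-3 + f)/(-4 + n))
j = -32/367 (j = 4*(3 - 1*(-5))/(-4 - 3*(6 + 5)**2) = 4*(3 + 5)/(-4 - 3*11**2) = 4*8/(-4 - 3*121) = 4*8/(-4 - 363) = 4*8/(-367) = 4*(-1/367)*8 = -32/367 ≈ -0.087193)
-326*j = -326*(-32/367) = 10432/367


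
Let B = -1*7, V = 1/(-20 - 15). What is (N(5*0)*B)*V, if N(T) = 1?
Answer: ⅕ ≈ 0.20000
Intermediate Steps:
V = -1/35 (V = 1/(-35) = -1/35 ≈ -0.028571)
B = -7
(N(5*0)*B)*V = (1*(-7))*(-1/35) = -7*(-1/35) = ⅕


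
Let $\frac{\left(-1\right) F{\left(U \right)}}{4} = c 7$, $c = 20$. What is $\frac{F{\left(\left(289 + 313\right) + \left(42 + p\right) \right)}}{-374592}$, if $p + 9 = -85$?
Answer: $\frac{35}{23412} \approx 0.001495$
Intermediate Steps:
$p = -94$ ($p = -9 - 85 = -94$)
$F{\left(U \right)} = -560$ ($F{\left(U \right)} = - 4 \cdot 20 \cdot 7 = \left(-4\right) 140 = -560$)
$\frac{F{\left(\left(289 + 313\right) + \left(42 + p\right) \right)}}{-374592} = - \frac{560}{-374592} = \left(-560\right) \left(- \frac{1}{374592}\right) = \frac{35}{23412}$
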